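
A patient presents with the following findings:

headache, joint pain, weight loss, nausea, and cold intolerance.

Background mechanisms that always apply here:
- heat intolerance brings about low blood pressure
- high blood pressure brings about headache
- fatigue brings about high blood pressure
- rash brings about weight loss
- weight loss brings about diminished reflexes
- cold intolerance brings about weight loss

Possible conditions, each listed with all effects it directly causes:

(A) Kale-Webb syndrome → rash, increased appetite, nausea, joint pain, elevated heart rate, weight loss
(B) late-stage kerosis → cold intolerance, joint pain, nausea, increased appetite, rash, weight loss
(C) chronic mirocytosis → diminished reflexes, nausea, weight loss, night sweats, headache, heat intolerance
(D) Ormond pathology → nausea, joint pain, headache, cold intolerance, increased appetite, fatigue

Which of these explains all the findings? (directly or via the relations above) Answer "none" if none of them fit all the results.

D

For each candidate, compare predicted effects to what was observed:
(A) Kale-Webb syndrome — headache -; joint pain +; weight loss +; nausea +; cold intolerance -
(B) late-stage kerosis — headache -; joint pain +; weight loss +; nausea +; cold intolerance +
(C) chronic mirocytosis — fails on joint pain, cold intolerance (predicts heat intolerance, not cold intolerance)
(D) Ormond pathology — accounts for every observation (weight loss through cold intolerance → weight loss)
(D) is the only candidate with no mismatches.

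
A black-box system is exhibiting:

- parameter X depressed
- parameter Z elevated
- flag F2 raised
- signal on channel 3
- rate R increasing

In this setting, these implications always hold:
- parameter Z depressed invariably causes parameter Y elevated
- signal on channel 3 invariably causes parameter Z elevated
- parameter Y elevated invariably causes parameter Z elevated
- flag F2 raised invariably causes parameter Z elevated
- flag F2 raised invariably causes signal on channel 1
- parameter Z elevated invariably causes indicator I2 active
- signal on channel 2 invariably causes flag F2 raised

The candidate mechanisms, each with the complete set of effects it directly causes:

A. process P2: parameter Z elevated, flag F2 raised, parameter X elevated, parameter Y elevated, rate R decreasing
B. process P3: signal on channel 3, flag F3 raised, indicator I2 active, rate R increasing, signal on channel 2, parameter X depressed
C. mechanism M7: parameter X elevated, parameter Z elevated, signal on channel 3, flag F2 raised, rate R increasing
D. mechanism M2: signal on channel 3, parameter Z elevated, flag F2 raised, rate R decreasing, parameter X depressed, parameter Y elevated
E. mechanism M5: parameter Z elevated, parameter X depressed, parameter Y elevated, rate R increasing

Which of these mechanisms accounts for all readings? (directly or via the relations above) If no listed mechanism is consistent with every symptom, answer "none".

For each candidate, compare predicted effects to what was observed:
(A) process P2 — fails on parameter X depressed, signal on channel 3, rate R increasing (predicts parameter X elevated, not parameter X depressed; predicts rate R decreasing, not rate R increasing)
(B) process P3 — accounts for every observation (parameter Z elevated via signal on channel 3 → parameter Z elevated)
(C) mechanism M7 — parameter X depressed NO; parameter Z elevated yes; flag F2 raised yes; signal on channel 3 yes; rate R increasing yes
(D) mechanism M2 — fails on rate R increasing (predicts rate R decreasing, not rate R increasing)
(E) mechanism M5 — parameter X depressed yes; parameter Z elevated yes; flag F2 raised NO; signal on channel 3 NO; rate R increasing yes
(B) is the only candidate with no mismatches.

B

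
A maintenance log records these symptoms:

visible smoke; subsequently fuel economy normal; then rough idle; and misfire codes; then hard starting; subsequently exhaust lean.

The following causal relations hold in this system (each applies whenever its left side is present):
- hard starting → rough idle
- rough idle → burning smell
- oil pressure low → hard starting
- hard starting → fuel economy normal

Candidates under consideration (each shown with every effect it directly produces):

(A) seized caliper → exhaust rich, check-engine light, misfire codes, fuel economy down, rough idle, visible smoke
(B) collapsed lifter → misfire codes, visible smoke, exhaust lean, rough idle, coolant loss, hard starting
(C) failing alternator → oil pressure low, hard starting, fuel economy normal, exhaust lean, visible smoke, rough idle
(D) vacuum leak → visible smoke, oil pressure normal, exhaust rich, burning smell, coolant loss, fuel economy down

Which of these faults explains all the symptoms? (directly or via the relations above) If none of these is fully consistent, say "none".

B

Checking each candidate against the observations:
(A) seized caliper — visible smoke ✓; fuel economy normal ✗; rough idle ✓; misfire codes ✓; hard starting ✗; exhaust lean ✗
(B) collapsed lifter — accounts for every observation (fuel economy normal by hard starting → fuel economy normal)
(C) failing alternator — does not account for misfire codes
(D) vacuum leak — visible smoke ✓; fuel economy normal ✗; rough idle ✗; misfire codes ✗; hard starting ✗; exhaust lean ✗
(B) alone accounts for all the evidence.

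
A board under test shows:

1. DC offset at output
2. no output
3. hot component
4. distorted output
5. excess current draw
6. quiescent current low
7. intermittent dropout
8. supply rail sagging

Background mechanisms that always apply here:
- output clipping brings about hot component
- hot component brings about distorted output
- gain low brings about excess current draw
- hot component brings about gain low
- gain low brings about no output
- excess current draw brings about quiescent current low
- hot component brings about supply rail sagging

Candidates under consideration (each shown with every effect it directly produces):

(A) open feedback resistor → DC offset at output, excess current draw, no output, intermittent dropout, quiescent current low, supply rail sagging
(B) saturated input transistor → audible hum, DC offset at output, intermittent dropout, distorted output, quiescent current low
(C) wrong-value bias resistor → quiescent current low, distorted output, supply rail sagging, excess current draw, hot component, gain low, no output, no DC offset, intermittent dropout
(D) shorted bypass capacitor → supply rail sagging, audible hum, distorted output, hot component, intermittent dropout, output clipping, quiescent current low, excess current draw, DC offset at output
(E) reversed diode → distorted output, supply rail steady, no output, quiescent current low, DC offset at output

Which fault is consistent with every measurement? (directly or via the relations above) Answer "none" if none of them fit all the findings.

Checking each candidate against the observations:
(A) open feedback resistor — does not account for hot component, distorted output
(B) saturated input transistor — DC offset at output match; no output miss; hot component miss; distorted output match; excess current draw miss; quiescent current low match; intermittent dropout match; supply rail sagging miss
(C) wrong-value bias resistor — DC offset at output miss; no output match; hot component match; distorted output match; excess current draw match; quiescent current low match; intermittent dropout match; supply rail sagging match
(D) shorted bypass capacitor — DC offset at output match; no output match (by hot component → gain low → no output); hot component match; distorted output match; excess current draw match; quiescent current low match; intermittent dropout match; supply rail sagging match
(E) reversed diode — DC offset at output match; no output match; hot component miss; distorted output match; excess current draw miss; quiescent current low match; intermittent dropout miss; supply rail sagging miss
(D) alone accounts for all the evidence.

D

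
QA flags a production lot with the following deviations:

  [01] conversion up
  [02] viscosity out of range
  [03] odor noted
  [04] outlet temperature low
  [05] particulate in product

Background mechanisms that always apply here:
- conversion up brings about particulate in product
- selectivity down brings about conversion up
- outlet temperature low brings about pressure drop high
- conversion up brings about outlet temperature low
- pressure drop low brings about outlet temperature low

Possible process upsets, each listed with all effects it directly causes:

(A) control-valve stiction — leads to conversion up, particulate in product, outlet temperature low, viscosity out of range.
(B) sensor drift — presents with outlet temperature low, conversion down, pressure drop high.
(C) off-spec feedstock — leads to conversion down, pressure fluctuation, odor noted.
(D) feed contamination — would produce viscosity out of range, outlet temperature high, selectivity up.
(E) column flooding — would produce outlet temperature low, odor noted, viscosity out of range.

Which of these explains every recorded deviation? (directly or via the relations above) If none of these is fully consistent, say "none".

none

Testing each hypothesis:
(A) control-valve stiction — does not account for odor noted
(B) sensor drift — conversion up miss; viscosity out of range miss; odor noted miss; outlet temperature low match; particulate in product miss
(C) off-spec feedstock — conversion up miss; viscosity out of range miss; odor noted match; outlet temperature low miss; particulate in product miss
(D) feed contamination — fails on conversion up, odor noted, outlet temperature low, particulate in product (predicts outlet temperature high, not outlet temperature low)
(E) column flooding — conversion up miss; viscosity out of range match; odor noted match; outlet temperature low match; particulate in product miss
None of the listed candidates fits everything.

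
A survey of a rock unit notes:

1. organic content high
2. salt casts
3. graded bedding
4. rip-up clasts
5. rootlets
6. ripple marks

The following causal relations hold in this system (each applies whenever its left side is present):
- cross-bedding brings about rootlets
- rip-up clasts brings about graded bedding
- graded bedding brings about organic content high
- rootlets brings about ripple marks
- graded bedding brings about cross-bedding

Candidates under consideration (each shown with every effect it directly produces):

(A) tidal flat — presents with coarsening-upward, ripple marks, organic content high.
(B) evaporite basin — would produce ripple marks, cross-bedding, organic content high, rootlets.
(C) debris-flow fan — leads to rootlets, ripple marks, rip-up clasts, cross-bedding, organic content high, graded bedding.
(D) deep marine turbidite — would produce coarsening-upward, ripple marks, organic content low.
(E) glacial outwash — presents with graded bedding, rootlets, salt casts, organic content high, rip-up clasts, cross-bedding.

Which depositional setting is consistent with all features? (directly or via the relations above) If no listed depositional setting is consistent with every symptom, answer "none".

E

Per-candidate check:
(A) tidal flat — does not account for salt casts, graded bedding, rip-up clasts, rootlets
(B) evaporite basin — organic content high match; salt casts miss; graded bedding miss; rip-up clasts miss; rootlets match; ripple marks match
(C) debris-flow fan — organic content high match; salt casts miss; graded bedding match; rip-up clasts match; rootlets match; ripple marks match
(D) deep marine turbidite — organic content high miss; salt casts miss; graded bedding miss; rip-up clasts miss; rootlets miss; ripple marks match
(E) glacial outwash — organic content high match; salt casts match; graded bedding match; rip-up clasts match; rootlets match; ripple marks match (through rootlets → ripple marks)
(E) is the only candidate with no mismatches.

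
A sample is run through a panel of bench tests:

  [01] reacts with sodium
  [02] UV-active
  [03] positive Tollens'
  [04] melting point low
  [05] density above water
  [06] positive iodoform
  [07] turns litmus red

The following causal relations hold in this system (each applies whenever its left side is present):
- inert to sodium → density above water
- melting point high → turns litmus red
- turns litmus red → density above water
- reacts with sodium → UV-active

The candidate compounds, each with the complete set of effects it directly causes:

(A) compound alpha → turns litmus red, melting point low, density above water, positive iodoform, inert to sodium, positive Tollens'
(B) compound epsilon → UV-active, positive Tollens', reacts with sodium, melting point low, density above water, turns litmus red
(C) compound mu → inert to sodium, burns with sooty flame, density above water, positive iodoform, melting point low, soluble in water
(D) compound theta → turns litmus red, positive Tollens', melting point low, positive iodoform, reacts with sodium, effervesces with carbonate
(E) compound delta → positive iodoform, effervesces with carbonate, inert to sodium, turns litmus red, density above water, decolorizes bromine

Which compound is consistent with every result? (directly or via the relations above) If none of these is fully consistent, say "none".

Testing each hypothesis:
(A) compound alpha — fails on reacts with sodium, UV-active (predicts inert to sodium, not reacts with sodium)
(B) compound epsilon — reacts with sodium ✓; UV-active ✓; positive Tollens' ✓; melting point low ✓; density above water ✓; positive iodoform ✗; turns litmus red ✓
(C) compound mu — fails on reacts with sodium, UV-active, positive Tollens', turns litmus red (predicts inert to sodium, not reacts with sodium)
(D) compound theta — reacts with sodium ✓; UV-active ✓ (through reacts with sodium → UV-active); positive Tollens' ✓; melting point low ✓; density above water ✓ (through turns litmus red → density above water); positive iodoform ✓; turns litmus red ✓
(E) compound delta — fails on reacts with sodium, UV-active, positive Tollens', melting point low (predicts inert to sodium, not reacts with sodium)
(D) alone accounts for all the evidence.

D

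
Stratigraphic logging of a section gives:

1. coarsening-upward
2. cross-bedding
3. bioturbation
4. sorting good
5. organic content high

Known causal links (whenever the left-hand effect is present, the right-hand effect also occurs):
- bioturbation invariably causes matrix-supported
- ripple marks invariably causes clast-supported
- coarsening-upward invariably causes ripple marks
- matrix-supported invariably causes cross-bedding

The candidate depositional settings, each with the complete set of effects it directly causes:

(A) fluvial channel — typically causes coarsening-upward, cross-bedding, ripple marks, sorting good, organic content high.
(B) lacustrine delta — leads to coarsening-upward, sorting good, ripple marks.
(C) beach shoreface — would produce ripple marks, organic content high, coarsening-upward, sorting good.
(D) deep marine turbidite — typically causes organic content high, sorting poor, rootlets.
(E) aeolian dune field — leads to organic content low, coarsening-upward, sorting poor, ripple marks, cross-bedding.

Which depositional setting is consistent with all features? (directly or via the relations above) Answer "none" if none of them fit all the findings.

none

Per-candidate check:
(A) fluvial channel — coarsening-upward yes; cross-bedding yes; bioturbation NO; sorting good yes; organic content high yes
(B) lacustrine delta — coarsening-upward yes; cross-bedding NO; bioturbation NO; sorting good yes; organic content high NO
(C) beach shoreface — does not account for cross-bedding, bioturbation
(D) deep marine turbidite — fails on coarsening-upward, cross-bedding, bioturbation, sorting good (predicts sorting poor, not sorting good)
(E) aeolian dune field — coarsening-upward yes; cross-bedding yes; bioturbation NO; sorting good NO; organic content high NO
Every candidate fails on at least one observation.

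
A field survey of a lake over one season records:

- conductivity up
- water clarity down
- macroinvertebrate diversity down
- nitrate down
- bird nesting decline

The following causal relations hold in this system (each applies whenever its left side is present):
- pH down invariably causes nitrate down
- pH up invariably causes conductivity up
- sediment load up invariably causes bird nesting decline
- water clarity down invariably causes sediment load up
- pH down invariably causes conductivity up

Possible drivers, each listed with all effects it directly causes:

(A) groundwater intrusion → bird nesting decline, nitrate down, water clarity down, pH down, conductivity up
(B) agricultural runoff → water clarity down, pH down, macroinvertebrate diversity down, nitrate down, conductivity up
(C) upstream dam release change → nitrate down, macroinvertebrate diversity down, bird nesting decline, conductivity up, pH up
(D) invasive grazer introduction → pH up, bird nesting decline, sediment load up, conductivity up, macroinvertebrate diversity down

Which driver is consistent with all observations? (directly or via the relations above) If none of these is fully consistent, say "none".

Checking each candidate against the observations:
(A) groundwater intrusion — conductivity up yes; water clarity down yes; macroinvertebrate diversity down NO; nitrate down yes; bird nesting decline yes
(B) agricultural runoff — accounts for every observation (bird nesting decline by water clarity down → sediment load up → bird nesting decline)
(C) upstream dam release change — does not account for water clarity down
(D) invasive grazer introduction — does not account for water clarity down, nitrate down
Only (B) is consistent with every observation.

B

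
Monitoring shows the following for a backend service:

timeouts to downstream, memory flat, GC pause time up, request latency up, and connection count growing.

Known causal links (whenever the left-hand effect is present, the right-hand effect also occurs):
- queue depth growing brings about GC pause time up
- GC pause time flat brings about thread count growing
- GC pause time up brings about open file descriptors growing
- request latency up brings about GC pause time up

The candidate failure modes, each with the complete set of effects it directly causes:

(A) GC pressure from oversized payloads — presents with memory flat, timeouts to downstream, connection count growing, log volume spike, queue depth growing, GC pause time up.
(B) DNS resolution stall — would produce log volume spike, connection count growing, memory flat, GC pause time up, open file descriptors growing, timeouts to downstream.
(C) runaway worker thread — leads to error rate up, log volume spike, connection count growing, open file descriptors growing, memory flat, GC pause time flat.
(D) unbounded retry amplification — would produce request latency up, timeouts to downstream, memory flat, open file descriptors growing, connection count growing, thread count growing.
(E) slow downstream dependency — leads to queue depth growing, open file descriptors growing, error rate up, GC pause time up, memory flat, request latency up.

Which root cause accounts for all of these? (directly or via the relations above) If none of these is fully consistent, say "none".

D

For each candidate, compare predicted effects to what was observed:
(A) GC pressure from oversized payloads — timeouts to downstream match; memory flat match; GC pause time up match; request latency up miss; connection count growing match
(B) DNS resolution stall — timeouts to downstream match; memory flat match; GC pause time up match; request latency up miss; connection count growing match
(C) runaway worker thread — timeouts to downstream miss; memory flat match; GC pause time up miss; request latency up miss; connection count growing match
(D) unbounded retry amplification — timeouts to downstream match; memory flat match; GC pause time up match (by request latency up → GC pause time up); request latency up match; connection count growing match
(E) slow downstream dependency — does not account for timeouts to downstream, connection count growing
(D) is the only candidate with no mismatches.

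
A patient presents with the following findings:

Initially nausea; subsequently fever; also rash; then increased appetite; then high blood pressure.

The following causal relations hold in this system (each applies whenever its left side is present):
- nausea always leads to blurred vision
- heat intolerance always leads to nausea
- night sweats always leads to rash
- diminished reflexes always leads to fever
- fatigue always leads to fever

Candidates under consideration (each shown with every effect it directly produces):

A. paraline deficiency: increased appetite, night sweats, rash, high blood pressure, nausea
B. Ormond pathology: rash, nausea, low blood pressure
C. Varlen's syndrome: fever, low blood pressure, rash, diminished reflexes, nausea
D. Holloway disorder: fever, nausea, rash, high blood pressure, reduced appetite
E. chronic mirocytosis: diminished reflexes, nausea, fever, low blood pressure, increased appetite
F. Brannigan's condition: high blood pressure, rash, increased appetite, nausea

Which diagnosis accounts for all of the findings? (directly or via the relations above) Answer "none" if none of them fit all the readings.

none

Testing each hypothesis:
(A) paraline deficiency — nausea yes; fever NO; rash yes; increased appetite yes; high blood pressure yes
(B) Ormond pathology — nausea yes; fever NO; rash yes; increased appetite NO; high blood pressure NO
(C) Varlen's syndrome — fails on increased appetite, high blood pressure (predicts low blood pressure, not high blood pressure)
(D) Holloway disorder — fails on increased appetite (predicts reduced appetite, not increased appetite)
(E) chronic mirocytosis — nausea yes; fever yes; rash NO; increased appetite yes; high blood pressure NO
(F) Brannigan's condition — nausea yes; fever NO; rash yes; increased appetite yes; high blood pressure yes
Every candidate fails on at least one observation.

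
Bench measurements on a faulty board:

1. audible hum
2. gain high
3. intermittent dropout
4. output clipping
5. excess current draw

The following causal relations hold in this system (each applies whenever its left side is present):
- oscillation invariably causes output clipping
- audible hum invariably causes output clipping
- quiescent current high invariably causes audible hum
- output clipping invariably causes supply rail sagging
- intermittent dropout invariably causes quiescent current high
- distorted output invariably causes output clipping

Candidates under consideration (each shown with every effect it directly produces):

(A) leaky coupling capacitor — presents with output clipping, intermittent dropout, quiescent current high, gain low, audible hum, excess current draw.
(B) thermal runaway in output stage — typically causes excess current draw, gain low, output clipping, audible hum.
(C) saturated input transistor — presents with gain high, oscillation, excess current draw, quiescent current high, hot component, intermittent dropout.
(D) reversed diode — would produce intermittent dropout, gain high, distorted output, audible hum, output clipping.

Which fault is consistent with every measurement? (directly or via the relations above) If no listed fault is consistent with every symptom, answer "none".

Testing each hypothesis:
(A) leaky coupling capacitor — fails on gain high (predicts gain low, not gain high)
(B) thermal runaway in output stage — fails on gain high, intermittent dropout (predicts gain low, not gain high)
(C) saturated input transistor — accounts for every observation (audible hum via quiescent current high → audible hum)
(D) reversed diode — audible hum match; gain high match; intermittent dropout match; output clipping match; excess current draw miss
Only (C) is consistent with every observation.

C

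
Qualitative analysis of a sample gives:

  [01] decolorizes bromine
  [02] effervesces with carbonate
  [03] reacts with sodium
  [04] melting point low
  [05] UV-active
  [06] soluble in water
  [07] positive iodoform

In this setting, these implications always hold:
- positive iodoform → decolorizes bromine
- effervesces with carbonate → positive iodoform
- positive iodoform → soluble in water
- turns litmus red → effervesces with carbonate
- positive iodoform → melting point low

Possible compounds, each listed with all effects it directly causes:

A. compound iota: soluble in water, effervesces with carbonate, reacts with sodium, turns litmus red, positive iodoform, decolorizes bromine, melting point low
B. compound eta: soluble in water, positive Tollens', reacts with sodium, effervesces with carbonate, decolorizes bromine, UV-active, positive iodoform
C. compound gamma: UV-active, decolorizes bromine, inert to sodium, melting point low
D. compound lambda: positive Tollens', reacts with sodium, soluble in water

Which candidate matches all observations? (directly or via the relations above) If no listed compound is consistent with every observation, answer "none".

B

For each candidate, compare predicted effects to what was observed:
(A) compound iota — does not account for UV-active
(B) compound eta — decolorizes bromine match; effervesces with carbonate match; reacts with sodium match; melting point low match (via positive iodoform → melting point low); UV-active match; soluble in water match; positive iodoform match
(C) compound gamma — decolorizes bromine match; effervesces with carbonate miss; reacts with sodium miss; melting point low match; UV-active match; soluble in water miss; positive iodoform miss
(D) compound lambda — does not account for decolorizes bromine, effervesces with carbonate, melting point low, UV-active, positive iodoform
(B) is the only candidate with no mismatches.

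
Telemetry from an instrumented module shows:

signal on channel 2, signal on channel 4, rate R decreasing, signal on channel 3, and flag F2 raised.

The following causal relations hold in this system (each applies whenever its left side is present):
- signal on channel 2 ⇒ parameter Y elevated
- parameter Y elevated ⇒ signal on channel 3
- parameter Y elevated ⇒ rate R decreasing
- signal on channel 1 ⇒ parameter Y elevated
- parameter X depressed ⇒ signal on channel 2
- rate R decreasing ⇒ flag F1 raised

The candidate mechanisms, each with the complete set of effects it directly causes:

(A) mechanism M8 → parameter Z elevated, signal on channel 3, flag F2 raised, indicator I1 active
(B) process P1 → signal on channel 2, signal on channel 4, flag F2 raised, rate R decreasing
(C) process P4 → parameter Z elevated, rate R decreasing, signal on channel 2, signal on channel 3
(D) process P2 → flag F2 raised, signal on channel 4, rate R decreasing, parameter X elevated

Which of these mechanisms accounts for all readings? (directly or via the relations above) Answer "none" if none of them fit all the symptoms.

B

Testing each hypothesis:
(A) mechanism M8 — signal on channel 2 NO; signal on channel 4 NO; rate R decreasing NO; signal on channel 3 yes; flag F2 raised yes
(B) process P1 — signal on channel 2 yes; signal on channel 4 yes; rate R decreasing yes; signal on channel 3 yes (by signal on channel 2 → parameter Y elevated → signal on channel 3); flag F2 raised yes
(C) process P4 — signal on channel 2 yes; signal on channel 4 NO; rate R decreasing yes; signal on channel 3 yes; flag F2 raised NO
(D) process P2 — does not account for signal on channel 2, signal on channel 3
Only (B) is consistent with every observation.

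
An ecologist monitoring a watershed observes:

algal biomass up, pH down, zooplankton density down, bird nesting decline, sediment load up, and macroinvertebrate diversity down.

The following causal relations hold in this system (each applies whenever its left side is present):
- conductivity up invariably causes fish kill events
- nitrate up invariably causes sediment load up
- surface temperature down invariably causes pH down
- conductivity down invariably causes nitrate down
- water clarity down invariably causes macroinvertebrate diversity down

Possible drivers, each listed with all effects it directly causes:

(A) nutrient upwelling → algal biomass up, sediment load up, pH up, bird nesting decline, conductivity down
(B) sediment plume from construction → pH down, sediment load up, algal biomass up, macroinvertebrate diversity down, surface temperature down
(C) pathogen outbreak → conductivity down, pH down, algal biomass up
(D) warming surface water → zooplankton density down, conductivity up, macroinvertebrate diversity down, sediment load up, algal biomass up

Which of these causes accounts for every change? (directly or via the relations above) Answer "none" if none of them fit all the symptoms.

none

For each candidate, compare predicted effects to what was observed:
(A) nutrient upwelling — algal biomass up yes; pH down NO; zooplankton density down NO; bird nesting decline yes; sediment load up yes; macroinvertebrate diversity down NO
(B) sediment plume from construction — does not account for zooplankton density down, bird nesting decline
(C) pathogen outbreak — algal biomass up yes; pH down yes; zooplankton density down NO; bird nesting decline NO; sediment load up NO; macroinvertebrate diversity down NO
(D) warming surface water — algal biomass up yes; pH down NO; zooplankton density down yes; bird nesting decline NO; sediment load up yes; macroinvertebrate diversity down yes
None of the listed candidates fits everything.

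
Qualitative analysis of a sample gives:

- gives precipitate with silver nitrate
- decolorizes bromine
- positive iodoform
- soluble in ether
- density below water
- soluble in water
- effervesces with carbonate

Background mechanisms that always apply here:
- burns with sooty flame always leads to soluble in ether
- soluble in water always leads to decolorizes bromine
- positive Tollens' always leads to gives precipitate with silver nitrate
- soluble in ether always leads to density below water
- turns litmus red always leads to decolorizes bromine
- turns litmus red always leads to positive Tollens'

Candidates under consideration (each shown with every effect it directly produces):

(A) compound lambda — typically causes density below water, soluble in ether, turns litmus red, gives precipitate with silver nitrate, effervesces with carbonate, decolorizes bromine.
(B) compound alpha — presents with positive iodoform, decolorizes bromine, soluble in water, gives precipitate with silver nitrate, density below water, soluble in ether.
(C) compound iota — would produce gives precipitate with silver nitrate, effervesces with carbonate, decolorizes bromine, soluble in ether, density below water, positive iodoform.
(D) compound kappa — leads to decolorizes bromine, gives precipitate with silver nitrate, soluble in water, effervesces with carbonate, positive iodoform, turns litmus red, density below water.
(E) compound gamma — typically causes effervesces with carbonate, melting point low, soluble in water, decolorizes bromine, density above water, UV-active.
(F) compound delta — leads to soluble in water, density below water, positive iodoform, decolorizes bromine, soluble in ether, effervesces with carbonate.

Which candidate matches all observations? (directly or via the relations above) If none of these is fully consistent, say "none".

none

Per-candidate check:
(A) compound lambda — gives precipitate with silver nitrate ✓; decolorizes bromine ✓; positive iodoform ✗; soluble in ether ✓; density below water ✓; soluble in water ✗; effervesces with carbonate ✓
(B) compound alpha — does not account for effervesces with carbonate
(C) compound iota — gives precipitate with silver nitrate ✓; decolorizes bromine ✓; positive iodoform ✓; soluble in ether ✓; density below water ✓; soluble in water ✗; effervesces with carbonate ✓
(D) compound kappa — gives precipitate with silver nitrate ✓; decolorizes bromine ✓; positive iodoform ✓; soluble in ether ✗; density below water ✓; soluble in water ✓; effervesces with carbonate ✓
(E) compound gamma — fails on gives precipitate with silver nitrate, positive iodoform, soluble in ether, density below water (predicts density above water, not density below water)
(F) compound delta — does not account for gives precipitate with silver nitrate
Every candidate fails on at least one observation.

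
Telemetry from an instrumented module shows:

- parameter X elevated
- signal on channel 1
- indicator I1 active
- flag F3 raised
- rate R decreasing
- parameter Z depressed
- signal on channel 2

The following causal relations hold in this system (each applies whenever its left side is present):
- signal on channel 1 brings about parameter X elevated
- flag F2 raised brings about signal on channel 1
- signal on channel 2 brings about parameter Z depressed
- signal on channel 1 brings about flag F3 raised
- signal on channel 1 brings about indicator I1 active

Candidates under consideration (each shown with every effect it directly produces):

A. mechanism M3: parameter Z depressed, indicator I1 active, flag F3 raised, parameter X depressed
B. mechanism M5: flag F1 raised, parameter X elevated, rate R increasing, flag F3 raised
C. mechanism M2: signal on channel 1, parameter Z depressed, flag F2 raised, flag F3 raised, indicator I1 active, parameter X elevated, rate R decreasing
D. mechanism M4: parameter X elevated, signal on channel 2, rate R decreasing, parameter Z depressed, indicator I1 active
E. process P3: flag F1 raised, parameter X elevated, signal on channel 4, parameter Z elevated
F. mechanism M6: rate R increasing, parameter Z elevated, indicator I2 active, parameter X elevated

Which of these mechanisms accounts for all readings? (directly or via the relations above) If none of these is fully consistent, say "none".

For each candidate, compare predicted effects to what was observed:
(A) mechanism M3 — fails on parameter X elevated, signal on channel 1, rate R decreasing, signal on channel 2 (predicts parameter X depressed, not parameter X elevated)
(B) mechanism M5 — fails on signal on channel 1, indicator I1 active, rate R decreasing, parameter Z depressed, signal on channel 2 (predicts rate R increasing, not rate R decreasing)
(C) mechanism M2 — parameter X elevated match; signal on channel 1 match; indicator I1 active match; flag F3 raised match; rate R decreasing match; parameter Z depressed match; signal on channel 2 miss
(D) mechanism M4 — parameter X elevated match; signal on channel 1 miss; indicator I1 active match; flag F3 raised miss; rate R decreasing match; parameter Z depressed match; signal on channel 2 match
(E) process P3 — parameter X elevated match; signal on channel 1 miss; indicator I1 active miss; flag F3 raised miss; rate R decreasing miss; parameter Z depressed miss; signal on channel 2 miss
(F) mechanism M6 — fails on signal on channel 1, indicator I1 active, flag F3 raised, rate R decreasing, parameter Z depressed, signal on channel 2 (predicts rate R increasing, not rate R decreasing; predicts parameter Z elevated, not parameter Z depressed)
Every candidate fails on at least one observation.

none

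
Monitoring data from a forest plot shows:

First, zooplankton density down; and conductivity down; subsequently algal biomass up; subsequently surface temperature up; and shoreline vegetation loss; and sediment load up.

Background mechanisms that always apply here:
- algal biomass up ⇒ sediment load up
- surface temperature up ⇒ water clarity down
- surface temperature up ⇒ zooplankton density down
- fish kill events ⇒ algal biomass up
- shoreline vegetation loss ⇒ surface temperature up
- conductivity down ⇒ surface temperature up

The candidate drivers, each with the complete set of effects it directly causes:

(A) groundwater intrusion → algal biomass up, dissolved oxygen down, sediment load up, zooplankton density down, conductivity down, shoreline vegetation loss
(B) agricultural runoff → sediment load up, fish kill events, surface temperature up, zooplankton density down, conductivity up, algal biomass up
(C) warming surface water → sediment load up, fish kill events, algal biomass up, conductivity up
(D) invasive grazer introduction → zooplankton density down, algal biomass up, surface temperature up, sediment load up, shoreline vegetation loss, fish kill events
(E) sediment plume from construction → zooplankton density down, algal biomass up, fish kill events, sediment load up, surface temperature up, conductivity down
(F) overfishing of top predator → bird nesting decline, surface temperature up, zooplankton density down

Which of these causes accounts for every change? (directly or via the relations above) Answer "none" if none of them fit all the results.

Checking each candidate against the observations:
(A) groundwater intrusion — accounts for every observation (surface temperature up by conductivity down → surface temperature up)
(B) agricultural runoff — zooplankton density down +; conductivity down -; algal biomass up +; surface temperature up +; shoreline vegetation loss -; sediment load up +
(C) warming surface water — fails on zooplankton density down, conductivity down, surface temperature up, shoreline vegetation loss (predicts conductivity up, not conductivity down)
(D) invasive grazer introduction — zooplankton density down +; conductivity down -; algal biomass up +; surface temperature up +; shoreline vegetation loss +; sediment load up +
(E) sediment plume from construction — does not account for shoreline vegetation loss
(F) overfishing of top predator — does not account for conductivity down, algal biomass up, shoreline vegetation loss, sediment load up
(A) alone accounts for all the evidence.

A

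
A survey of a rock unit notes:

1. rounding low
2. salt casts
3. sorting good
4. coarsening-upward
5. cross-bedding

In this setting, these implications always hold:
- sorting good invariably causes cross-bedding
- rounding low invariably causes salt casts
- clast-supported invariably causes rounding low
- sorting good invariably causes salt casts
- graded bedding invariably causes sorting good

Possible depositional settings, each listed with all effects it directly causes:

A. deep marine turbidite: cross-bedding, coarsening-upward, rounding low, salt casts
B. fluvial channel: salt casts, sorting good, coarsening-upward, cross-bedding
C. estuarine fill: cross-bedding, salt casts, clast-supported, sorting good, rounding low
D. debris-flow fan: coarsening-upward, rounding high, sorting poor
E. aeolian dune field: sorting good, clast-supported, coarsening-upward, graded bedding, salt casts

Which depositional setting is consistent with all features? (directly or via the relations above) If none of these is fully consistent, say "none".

Per-candidate check:
(A) deep marine turbidite — rounding low match; salt casts match; sorting good miss; coarsening-upward match; cross-bedding match
(B) fluvial channel — does not account for rounding low
(C) estuarine fill — rounding low match; salt casts match; sorting good match; coarsening-upward miss; cross-bedding match
(D) debris-flow fan — rounding low miss; salt casts miss; sorting good miss; coarsening-upward match; cross-bedding miss
(E) aeolian dune field — accounts for every observation (rounding low via clast-supported → rounding low)
Only (E) is consistent with every observation.

E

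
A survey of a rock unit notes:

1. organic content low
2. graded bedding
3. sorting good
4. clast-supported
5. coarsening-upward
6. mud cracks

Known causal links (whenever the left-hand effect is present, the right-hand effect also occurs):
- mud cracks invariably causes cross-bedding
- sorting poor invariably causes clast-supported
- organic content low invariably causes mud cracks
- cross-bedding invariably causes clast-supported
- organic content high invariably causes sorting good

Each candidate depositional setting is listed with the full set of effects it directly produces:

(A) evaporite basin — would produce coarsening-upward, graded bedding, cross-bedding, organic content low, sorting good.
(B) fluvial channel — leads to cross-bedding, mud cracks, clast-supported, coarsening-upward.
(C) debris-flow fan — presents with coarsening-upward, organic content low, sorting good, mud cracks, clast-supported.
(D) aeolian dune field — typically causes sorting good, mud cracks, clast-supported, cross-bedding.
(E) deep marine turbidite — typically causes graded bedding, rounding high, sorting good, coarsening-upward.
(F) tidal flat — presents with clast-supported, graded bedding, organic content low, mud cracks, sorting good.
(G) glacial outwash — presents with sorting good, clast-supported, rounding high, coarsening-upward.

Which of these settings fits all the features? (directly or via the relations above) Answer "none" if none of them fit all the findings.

A

Checking each candidate against the observations:
(A) evaporite basin — accounts for every observation (clast-supported through cross-bedding → clast-supported)
(B) fluvial channel — organic content low ✗; graded bedding ✗; sorting good ✗; clast-supported ✓; coarsening-upward ✓; mud cracks ✓
(C) debris-flow fan — does not account for graded bedding
(D) aeolian dune field — organic content low ✗; graded bedding ✗; sorting good ✓; clast-supported ✓; coarsening-upward ✗; mud cracks ✓
(E) deep marine turbidite — does not account for organic content low, clast-supported, mud cracks
(F) tidal flat — organic content low ✓; graded bedding ✓; sorting good ✓; clast-supported ✓; coarsening-upward ✗; mud cracks ✓
(G) glacial outwash — does not account for organic content low, graded bedding, mud cracks
Only (A) is consistent with every observation.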